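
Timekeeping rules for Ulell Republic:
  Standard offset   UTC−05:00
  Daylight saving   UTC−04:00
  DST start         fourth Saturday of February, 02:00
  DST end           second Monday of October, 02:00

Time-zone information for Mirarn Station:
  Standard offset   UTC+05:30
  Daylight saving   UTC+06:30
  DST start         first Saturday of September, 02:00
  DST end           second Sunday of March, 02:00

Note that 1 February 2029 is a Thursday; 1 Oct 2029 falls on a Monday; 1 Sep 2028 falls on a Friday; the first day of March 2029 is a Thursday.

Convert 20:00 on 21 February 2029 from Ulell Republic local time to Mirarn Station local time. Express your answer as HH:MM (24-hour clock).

07:30

1 February 2029 is a Thursday, so the first Saturday is February 3 and the fourth is February 24.
1 October 2029 is a Monday, so the first Monday is October 1 and the second is October 8.
Daylight saving runs 24 February – 8 October; 21 February 2029 is outside that window, so Ulell Republic is on standard time at UTC−05:00.
20:00 Ulell Republic + 5h = 01:00 UTC (rolling into the next day, 22 February 2029).
1 September 2028 is a Friday, so the first Saturday is September 2.
1 March 2029 is a Thursday, so the first Sunday is March 4 and the second is March 11.
At the standard offset (UTC+05:30), 01:00 UTC + 5h30m = 06:30 Mirarn Station standard time.
Daylight saving runs 2 September 2028 – 11 March 2029; the standard-time date in Mirarn Station, 22 February 2029, is inside that window, so Mirarn Station is at UTC+06:30.
01:00 UTC + 6h30m = 07:30 Mirarn Station.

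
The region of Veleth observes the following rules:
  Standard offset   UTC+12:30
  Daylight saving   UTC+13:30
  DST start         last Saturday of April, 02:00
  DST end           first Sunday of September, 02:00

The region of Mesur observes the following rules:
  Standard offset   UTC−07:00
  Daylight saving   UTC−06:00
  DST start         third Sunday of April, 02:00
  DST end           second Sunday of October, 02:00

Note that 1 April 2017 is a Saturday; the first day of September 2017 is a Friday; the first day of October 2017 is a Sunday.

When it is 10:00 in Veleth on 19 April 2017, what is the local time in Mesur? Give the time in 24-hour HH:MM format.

15:30

1 April 2017 is a Saturday, so Saturdays fall on 1, 8, 15, 22, 29; the last is April 29.
1 September 2017 is a Friday, so the first Sunday is September 3.
19 April 2017 is outside the daylight-saving period (29 April – 3 September), so Veleth is on standard time, UTC+12:30.
10:00 Veleth − 12h30m = 21:30 UTC (rolling into the previous day, 18 April 2017).
1 April 2017 is a Saturday, so the first Sunday is April 2 and the third is April 16.
1 October 2017 is a Sunday, so the first Sunday is October 1 and the second is October 8.
At the standard offset (UTC−07:00), 21:30 UTC − 7h = 14:30 Mesur standard time.
The standard-time date in Mesur, 18 April 2017, lies within the daylight-saving period (16 April – 8 October), so Mesur is on daylight time, UTC−06:00.
21:30 UTC − 6h = 15:30 Mesur.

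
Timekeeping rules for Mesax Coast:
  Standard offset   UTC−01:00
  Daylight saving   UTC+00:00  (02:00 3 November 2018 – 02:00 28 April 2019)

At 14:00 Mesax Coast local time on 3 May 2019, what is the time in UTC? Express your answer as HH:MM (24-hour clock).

3 May 2019 does not fall between 3 November 2018 and 28 April 2019, so daylight saving is not in effect and Mesax Coast is at UTC−01:00.
14:00 local + 1h = 15:00 UTC.

15:00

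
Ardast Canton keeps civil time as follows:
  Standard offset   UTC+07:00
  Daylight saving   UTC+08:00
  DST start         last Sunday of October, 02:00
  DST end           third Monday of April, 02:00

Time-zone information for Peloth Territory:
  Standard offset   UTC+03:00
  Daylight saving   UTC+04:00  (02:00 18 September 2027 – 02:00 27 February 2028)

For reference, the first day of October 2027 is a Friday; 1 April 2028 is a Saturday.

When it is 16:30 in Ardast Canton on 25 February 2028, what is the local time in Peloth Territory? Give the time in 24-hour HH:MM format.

1 October 2027 is a Friday, so Sundays fall on 3, 10, 17, 24, 31; the last is October 31.
1 April 2028 is a Saturday, so the first Monday is April 3 and the third is April 17.
25 February 2028 lies within the daylight-saving period (31 October 2027 – 17 April 2028), so Ardast Canton is on daylight time, UTC+08:00.
16:30 Ardast Canton − 8h = 08:30 UTC.
At the standard offset (UTC+03:00), 08:30 UTC + 3h = 11:30 Peloth Territory standard time.
The standard-time date in Peloth Territory, 25 February 2028, falls between 18 September 2027 and 27 February 2028, so daylight saving is in effect and Peloth Territory is at UTC+04:00.
08:30 UTC + 4h = 12:30 Peloth Territory.

12:30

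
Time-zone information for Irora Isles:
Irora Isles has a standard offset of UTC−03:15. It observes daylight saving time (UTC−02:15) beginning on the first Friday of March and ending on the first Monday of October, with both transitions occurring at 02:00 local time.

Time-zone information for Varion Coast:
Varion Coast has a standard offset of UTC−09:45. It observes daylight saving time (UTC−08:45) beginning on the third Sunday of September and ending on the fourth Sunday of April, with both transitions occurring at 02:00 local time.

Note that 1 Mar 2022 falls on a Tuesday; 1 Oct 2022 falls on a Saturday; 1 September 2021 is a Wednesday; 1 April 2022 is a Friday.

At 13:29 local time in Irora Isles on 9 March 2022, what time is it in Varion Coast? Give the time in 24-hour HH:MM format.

06:59

1 March 2022 is a Tuesday, so the first Friday is March 4.
1 October 2022 is a Saturday, so the first Monday is October 3.
9 March 2022 lies within the daylight-saving period (4 March – 3 October), so Irora Isles is on daylight time, UTC−02:15.
13:29 Irora Isles + 2h15m = 15:44 UTC.
1 September 2021 is a Wednesday, so the first Sunday is September 5 and the third is September 19.
1 April 2022 is a Friday, so the first Sunday is April 3 and the fourth is April 24.
At the standard offset (UTC−09:45), 15:44 UTC − 9h45m = 05:59 Varion Coast standard time.
The standard-time date in Varion Coast, 9 March 2022, lies within the daylight-saving period (19 September 2021 – 24 April 2022), so Varion Coast is on daylight time, UTC−08:45.
15:44 UTC − 8h45m = 06:59 Varion Coast.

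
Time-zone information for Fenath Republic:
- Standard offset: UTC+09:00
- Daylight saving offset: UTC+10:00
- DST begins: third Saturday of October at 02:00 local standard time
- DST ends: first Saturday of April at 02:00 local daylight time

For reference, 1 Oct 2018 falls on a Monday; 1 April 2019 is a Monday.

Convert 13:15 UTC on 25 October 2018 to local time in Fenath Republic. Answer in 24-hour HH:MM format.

23:15

1 October 2018 is a Monday, so the first Saturday is October 6 and the third is October 20.
1 April 2019 is a Monday, so the first Saturday is April 6.
At the standard offset (UTC+09:00), 13:15 UTC + 9h = 22:15 Fenath Republic standard time.
The standard-time date in Fenath Republic, 25 October 2018, lies within the daylight-saving period (20 October 2018 – 6 April 2019), so Fenath Republic is on daylight time, UTC+10:00.
13:15 UTC + 10h = 23:15 local.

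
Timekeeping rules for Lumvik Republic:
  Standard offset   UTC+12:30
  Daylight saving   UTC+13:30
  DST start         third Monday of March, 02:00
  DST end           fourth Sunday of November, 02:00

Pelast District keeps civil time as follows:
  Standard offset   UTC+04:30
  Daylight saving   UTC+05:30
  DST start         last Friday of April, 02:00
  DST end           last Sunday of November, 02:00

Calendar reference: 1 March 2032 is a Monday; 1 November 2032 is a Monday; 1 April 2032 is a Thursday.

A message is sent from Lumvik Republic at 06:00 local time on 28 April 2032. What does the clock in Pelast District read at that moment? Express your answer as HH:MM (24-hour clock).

21:00

1 March 2032 is a Monday, so the first Monday is March 1 and the third is March 15.
1 November 2032 is a Monday, so the first Sunday is November 7 and the fourth is November 28.
Daylight saving runs 15 March – 28 November; 28 April 2032 is inside that window, so Lumvik Republic is at UTC+13:30.
06:00 Lumvik Republic − 13h30m = 16:30 UTC (rolling into the previous day, 27 April 2032).
1 April 2032 is a Thursday, so Fridays fall on 2, 9, 16, 23, 30; the last is April 30.
1 November 2032 is a Monday, so Sundays fall on 7, 14, 21, 28; the last is November 28.
At the standard offset (UTC+04:30), 16:30 UTC + 4h30m = 21:00 Pelast District standard time.
Daylight saving runs 30 April – 28 November; the standard-time date in Pelast District, 27 April 2032, is outside that window, so Pelast District is on standard time at UTC+04:30.
16:30 UTC + 4h30m = 21:00 Pelast District.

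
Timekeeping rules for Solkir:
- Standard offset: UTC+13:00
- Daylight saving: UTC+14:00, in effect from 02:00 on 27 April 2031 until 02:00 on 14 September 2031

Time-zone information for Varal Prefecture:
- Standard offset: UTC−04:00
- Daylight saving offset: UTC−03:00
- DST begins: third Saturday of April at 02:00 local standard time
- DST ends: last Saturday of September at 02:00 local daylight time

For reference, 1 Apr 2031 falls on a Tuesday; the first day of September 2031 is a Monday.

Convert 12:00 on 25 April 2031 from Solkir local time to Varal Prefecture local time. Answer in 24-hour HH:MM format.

20:00

25 April 2031 is outside the daylight-saving period (27 April – 14 September), so Solkir is on standard time, UTC+13:00.
12:00 Solkir − 13h = 23:00 UTC (rolling into the previous day, 24 April 2031).
1 April 2031 is a Tuesday, so the first Saturday is April 5 and the third is April 19.
1 September 2031 is a Monday, so Saturdays fall on 6, 13, 20, 27; the last is September 27.
At the standard offset (UTC−04:00), 23:00 UTC − 4h = 19:00 Varal Prefecture standard time.
The standard-time date in Varal Prefecture, 24 April 2031, lies within the daylight-saving period (19 April – 27 September), so Varal Prefecture is on daylight time, UTC−03:00.
23:00 UTC − 3h = 20:00 Varal Prefecture.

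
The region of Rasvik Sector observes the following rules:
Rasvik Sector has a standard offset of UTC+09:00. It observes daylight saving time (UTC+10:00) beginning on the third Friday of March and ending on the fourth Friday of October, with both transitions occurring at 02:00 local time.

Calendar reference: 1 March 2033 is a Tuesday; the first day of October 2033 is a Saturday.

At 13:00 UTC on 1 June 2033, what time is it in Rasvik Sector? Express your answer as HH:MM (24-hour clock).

23:00

1 March 2033 is a Tuesday, so the first Friday is March 4 and the third is March 18.
1 October 2033 is a Saturday, so the first Friday is October 7 and the fourth is October 28.
At the standard offset (UTC+09:00), 13:00 UTC + 9h = 22:00 Rasvik Sector standard time.
Daylight saving runs 18 March – 28 October; the standard-time date in Rasvik Sector, 1 June 2033, is inside that window, so Rasvik Sector is at UTC+10:00.
13:00 UTC + 10h = 23:00 local.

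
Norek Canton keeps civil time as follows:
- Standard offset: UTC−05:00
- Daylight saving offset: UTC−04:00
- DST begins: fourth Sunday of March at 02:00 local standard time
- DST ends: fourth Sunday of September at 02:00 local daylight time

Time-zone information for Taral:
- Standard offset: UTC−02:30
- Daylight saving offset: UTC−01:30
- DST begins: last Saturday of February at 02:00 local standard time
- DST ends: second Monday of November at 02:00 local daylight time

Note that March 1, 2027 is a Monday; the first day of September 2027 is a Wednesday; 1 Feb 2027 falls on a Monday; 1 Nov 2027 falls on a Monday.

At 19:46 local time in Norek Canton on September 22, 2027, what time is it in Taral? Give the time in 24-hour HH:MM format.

22:16

1 March 2027 is a Monday, so the first Sunday is March 7 and the fourth is March 28.
1 September 2027 is a Wednesday, so the first Sunday is September 5 and the fourth is September 26.
Daylight saving runs 28 March – 26 September; September 22, 2027 is inside that window, so Norek Canton is at UTC−04:00.
19:46 Norek Canton + 4h = 23:46 UTC.
1 February 2027 is a Monday, so Saturdays fall on 6, 13, 20, 27; the last is February 27.
1 November 2027 is a Monday, so the first Monday is November 1 and the second is November 8.
At the standard offset (UTC−02:30), 23:46 UTC − 2h30m = 21:16 Taral standard time.
The standard-time date in Taral, September 22, 2027, lies within the daylight-saving period (27 February – 8 November), so Taral is on daylight time, UTC−01:30.
23:46 UTC − 1h30m = 22:16 Taral.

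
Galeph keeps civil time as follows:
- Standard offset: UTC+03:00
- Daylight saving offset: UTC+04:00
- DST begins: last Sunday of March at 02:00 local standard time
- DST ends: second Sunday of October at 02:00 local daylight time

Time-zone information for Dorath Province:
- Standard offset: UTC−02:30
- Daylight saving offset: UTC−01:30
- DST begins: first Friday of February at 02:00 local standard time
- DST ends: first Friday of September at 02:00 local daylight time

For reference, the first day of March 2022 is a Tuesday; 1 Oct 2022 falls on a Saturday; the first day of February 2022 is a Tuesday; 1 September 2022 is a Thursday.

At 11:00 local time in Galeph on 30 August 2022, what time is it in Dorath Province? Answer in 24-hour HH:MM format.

1 March 2022 is a Tuesday, so Sundays fall on 6, 13, 20, 27; the last is March 27.
1 October 2022 is a Saturday, so the first Sunday is October 2 and the second is October 9.
30 August 2022 lies within the daylight-saving period (27 March – 9 October), so Galeph is on daylight time, UTC+04:00.
11:00 Galeph − 4h = 07:00 UTC.
1 February 2022 is a Tuesday, so the first Friday is February 4.
1 September 2022 is a Thursday, so the first Friday is September 2.
At the standard offset (UTC−02:30), 07:00 UTC − 2h30m = 04:30 Dorath Province standard time.
The standard-time date in Dorath Province, 30 August 2022, lies within the daylight-saving period (4 February – 2 September), so Dorath Province is on daylight time, UTC−01:30.
07:00 UTC − 1h30m = 05:30 Dorath Province.

05:30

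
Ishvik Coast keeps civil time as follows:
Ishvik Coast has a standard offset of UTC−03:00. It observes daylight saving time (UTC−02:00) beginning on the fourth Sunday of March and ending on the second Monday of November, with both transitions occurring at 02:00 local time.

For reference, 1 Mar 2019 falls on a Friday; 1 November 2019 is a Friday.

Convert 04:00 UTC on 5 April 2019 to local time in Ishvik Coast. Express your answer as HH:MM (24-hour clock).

1 March 2019 is a Friday, so the first Sunday is March 3 and the fourth is March 24.
1 November 2019 is a Friday, so the first Monday is November 4 and the second is November 11.
At the standard offset (UTC−03:00), 04:00 UTC − 3h = 01:00 Ishvik Coast standard time.
The standard-time date in Ishvik Coast, 5 April 2019, lies within the daylight-saving period (24 March – 11 November), so Ishvik Coast is on daylight time, UTC−02:00.
04:00 UTC − 2h = 02:00 local.

02:00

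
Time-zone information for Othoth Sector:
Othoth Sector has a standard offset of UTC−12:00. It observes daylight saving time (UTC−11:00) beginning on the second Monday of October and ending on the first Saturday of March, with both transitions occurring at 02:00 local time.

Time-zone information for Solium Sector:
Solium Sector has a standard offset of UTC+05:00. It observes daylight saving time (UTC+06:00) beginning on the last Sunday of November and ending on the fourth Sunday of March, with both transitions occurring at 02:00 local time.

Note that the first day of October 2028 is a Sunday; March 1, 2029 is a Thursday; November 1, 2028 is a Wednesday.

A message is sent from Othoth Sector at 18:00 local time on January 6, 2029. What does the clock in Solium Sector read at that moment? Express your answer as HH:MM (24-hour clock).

1 October 2028 is a Sunday, so the first Monday is October 2 and the second is October 9.
1 March 2029 is a Thursday, so the first Saturday is March 3.
January 6, 2029 lies within the daylight-saving period (9 October 2028 – 3 March 2029), so Othoth Sector is on daylight time, UTC−11:00.
18:00 Othoth Sector + 11h = 05:00 UTC (rolling into the next day, 7 January 2029).
1 November 2028 is a Wednesday, so Sundays fall on 5, 12, 19, 26; the last is November 26.
1 March 2029 is a Thursday, so the first Sunday is March 4 and the fourth is March 25.
At the standard offset (UTC+05:00), 05:00 UTC + 5h = 10:00 Solium Sector standard time.
The standard-time date in Solium Sector, January 7, 2029, lies within the daylight-saving period (26 November 2028 – 25 March 2029), so Solium Sector is on daylight time, UTC+06:00.
05:00 UTC + 6h = 11:00 Solium Sector.

11:00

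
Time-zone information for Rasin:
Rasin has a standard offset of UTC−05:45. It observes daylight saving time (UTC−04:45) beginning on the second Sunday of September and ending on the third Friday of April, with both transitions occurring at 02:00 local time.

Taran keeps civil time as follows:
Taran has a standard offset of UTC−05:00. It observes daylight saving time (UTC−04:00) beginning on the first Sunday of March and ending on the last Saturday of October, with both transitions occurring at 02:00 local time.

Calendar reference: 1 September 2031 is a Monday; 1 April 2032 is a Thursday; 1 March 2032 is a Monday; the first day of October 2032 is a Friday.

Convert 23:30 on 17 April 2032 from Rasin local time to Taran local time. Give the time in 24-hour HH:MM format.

01:15

1 September 2031 is a Monday, so the first Sunday is September 7 and the second is September 14.
1 April 2032 is a Thursday, so the first Friday is April 2 and the third is April 16.
17 April 2032 does not fall between 14 September 2031 and 16 April 2032, so daylight saving is not in effect and Rasin is at UTC−05:45.
23:30 Rasin + 5h45m = 05:15 UTC (rolling into the next day, 18 April 2032).
1 March 2032 is a Monday, so the first Sunday is March 7.
1 October 2032 is a Friday, so Saturdays fall on 2, 9, 16, 23, 30; the last is October 30.
At the standard offset (UTC−05:00), 05:15 UTC − 5h = 00:15 Taran standard time.
The standard-time date in Taran, 18 April 2032, falls between 7 March and 30 October, so daylight saving is in effect and Taran is at UTC−04:00.
05:15 UTC − 4h = 01:15 Taran.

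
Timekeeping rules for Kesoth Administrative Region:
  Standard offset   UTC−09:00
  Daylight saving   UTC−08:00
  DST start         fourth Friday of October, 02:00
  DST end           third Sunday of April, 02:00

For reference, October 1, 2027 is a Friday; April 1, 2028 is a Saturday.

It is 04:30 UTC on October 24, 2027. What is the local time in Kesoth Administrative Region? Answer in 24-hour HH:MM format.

1 October 2027 is a Friday, so the first Friday is October 1 and the fourth is October 22.
1 April 2028 is a Saturday, so the first Sunday is April 2 and the third is April 16.
At the standard offset (UTC−09:00), 04:30 UTC − 9h = 19:30 Kesoth Administrative Region standard time (rolling into the previous day, 23 October 2027).
The standard-time date in Kesoth Administrative Region, October 23, 2027, falls between 22 October 2027 and 16 April 2028, so daylight saving is in effect and Kesoth Administrative Region is at UTC−08:00.
04:30 UTC − 8h = 20:30 local (rolling into the previous day, 23 October 2027).

20:30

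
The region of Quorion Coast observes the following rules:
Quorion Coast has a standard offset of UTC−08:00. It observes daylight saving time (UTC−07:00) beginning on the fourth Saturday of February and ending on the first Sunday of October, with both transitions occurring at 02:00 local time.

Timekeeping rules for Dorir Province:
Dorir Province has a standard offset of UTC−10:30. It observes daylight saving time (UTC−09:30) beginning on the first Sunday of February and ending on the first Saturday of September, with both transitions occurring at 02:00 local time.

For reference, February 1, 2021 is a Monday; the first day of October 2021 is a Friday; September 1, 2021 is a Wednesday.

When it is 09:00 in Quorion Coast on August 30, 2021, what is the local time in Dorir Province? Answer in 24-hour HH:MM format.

06:30

1 February 2021 is a Monday, so the first Saturday is February 6 and the fourth is February 27.
1 October 2021 is a Friday, so the first Sunday is October 3.
August 30, 2021 falls between 27 February and 3 October, so daylight saving is in effect and Quorion Coast is at UTC−07:00.
09:00 Quorion Coast + 7h = 16:00 UTC.
1 February 2021 is a Monday, so the first Sunday is February 7.
1 September 2021 is a Wednesday, so the first Saturday is September 4.
At the standard offset (UTC−10:30), 16:00 UTC − 10h30m = 05:30 Dorir Province standard time.
The standard-time date in Dorir Province, August 30, 2021, lies within the daylight-saving period (7 February – 4 September), so Dorir Province is on daylight time, UTC−09:30.
16:00 UTC − 9h30m = 06:30 Dorir Province.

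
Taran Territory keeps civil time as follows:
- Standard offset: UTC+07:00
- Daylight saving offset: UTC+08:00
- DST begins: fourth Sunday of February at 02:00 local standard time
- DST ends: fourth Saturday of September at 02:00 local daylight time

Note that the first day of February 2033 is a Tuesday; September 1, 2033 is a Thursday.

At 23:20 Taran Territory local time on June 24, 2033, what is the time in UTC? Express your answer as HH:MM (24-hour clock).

15:20

1 February 2033 is a Tuesday, so the first Sunday is February 6 and the fourth is February 27.
1 September 2033 is a Thursday, so the first Saturday is September 3 and the fourth is September 24.
June 24, 2033 lies within the daylight-saving period (27 February – 24 September), so Taran Territory is on daylight time, UTC+08:00.
23:20 local − 8h = 15:20 UTC.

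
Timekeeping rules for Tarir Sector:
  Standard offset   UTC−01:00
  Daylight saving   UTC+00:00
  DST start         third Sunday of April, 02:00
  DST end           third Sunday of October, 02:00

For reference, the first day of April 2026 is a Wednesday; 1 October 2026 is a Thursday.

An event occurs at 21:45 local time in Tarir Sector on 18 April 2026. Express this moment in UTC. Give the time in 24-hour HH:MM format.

1 April 2026 is a Wednesday, so the first Sunday is April 5 and the third is April 19.
1 October 2026 is a Thursday, so the first Sunday is October 4 and the third is October 18.
18 April 2026 is outside the daylight-saving period (19 April – 18 October), so Tarir Sector is on standard time, UTC−01:00.
21:45 local + 1h = 22:45 UTC.

22:45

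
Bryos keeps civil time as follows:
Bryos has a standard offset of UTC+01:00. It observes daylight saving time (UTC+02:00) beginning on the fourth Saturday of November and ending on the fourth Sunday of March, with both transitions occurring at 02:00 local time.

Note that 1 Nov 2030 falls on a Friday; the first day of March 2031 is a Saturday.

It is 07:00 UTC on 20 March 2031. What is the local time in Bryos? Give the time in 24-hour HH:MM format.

1 November 2030 is a Friday, so the first Saturday is November 2 and the fourth is November 23.
1 March 2031 is a Saturday, so the first Sunday is March 2 and the fourth is March 23.
At the standard offset (UTC+01:00), 07:00 UTC + 1h = 08:00 Bryos standard time.
The standard-time date in Bryos, 20 March 2031, falls between 23 November 2030 and 23 March 2031, so daylight saving is in effect and Bryos is at UTC+02:00.
07:00 UTC + 2h = 09:00 local.

09:00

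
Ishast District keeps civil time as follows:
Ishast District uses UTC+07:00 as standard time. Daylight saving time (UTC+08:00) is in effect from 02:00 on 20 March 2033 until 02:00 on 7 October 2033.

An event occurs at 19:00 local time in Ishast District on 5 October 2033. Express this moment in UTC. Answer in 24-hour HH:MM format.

5 October 2033 falls between 20 March and 7 October, so daylight saving is in effect and Ishast District is at UTC+08:00.
19:00 local − 8h = 11:00 UTC.

11:00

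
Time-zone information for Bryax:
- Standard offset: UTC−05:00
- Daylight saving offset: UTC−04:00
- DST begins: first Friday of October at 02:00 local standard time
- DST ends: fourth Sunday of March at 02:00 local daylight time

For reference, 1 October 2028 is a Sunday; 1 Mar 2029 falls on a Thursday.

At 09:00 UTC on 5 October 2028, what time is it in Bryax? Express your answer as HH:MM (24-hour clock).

04:00

1 October 2028 is a Sunday, so the first Friday is October 6.
1 March 2029 is a Thursday, so the first Sunday is March 4 and the fourth is March 25.
At the standard offset (UTC−05:00), 09:00 UTC − 5h = 04:00 Bryax standard time.
The standard-time date in Bryax, 5 October 2028, does not fall between 6 October 2028 and 25 March 2029, so daylight saving is not in effect and Bryax is at UTC−05:00.
09:00 UTC − 5h = 04:00 local.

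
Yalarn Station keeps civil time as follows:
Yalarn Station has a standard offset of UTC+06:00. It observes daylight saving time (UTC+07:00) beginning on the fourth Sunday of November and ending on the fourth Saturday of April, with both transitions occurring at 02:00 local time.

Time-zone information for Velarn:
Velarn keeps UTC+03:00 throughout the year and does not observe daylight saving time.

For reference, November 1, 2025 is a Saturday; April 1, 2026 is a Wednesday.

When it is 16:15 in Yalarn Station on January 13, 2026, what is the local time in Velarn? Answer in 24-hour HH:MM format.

12:15

1 November 2025 is a Saturday, so the first Sunday is November 2 and the fourth is November 23.
1 April 2026 is a Wednesday, so the first Saturday is April 4 and the fourth is April 25.
Daylight saving runs 23 November 2025 – 25 April 2026; January 13, 2026 is inside that window, so Yalarn Station is at UTC+07:00.
16:15 Yalarn Station − 7h = 09:15 UTC.
Velarn stays on UTC+03:00 all year.
09:15 UTC + 3h = 12:15 Velarn.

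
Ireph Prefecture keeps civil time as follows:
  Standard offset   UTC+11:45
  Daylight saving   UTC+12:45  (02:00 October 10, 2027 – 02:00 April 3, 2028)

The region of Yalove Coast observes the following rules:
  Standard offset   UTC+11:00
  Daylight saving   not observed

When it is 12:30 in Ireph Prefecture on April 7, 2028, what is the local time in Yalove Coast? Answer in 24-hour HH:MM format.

11:45

Daylight saving runs 10 October 2027 – 3 April 2028; April 7, 2028 is outside that window, so Ireph Prefecture is on standard time at UTC+11:45.
12:30 Ireph Prefecture − 11h45m = 00:45 UTC.
Yalove Coast stays on UTC+11:00 all year.
00:45 UTC + 11h = 11:45 Yalove Coast.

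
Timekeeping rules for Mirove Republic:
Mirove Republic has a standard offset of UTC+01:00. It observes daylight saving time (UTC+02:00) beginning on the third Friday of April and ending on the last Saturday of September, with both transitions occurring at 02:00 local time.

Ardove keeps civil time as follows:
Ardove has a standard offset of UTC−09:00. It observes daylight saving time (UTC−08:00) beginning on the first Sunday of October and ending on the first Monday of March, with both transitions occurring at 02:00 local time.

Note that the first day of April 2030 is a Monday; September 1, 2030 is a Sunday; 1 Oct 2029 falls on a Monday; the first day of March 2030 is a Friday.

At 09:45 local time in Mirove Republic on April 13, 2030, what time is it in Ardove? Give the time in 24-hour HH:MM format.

1 April 2030 is a Monday, so the first Friday is April 5 and the third is April 19.
1 September 2030 is a Sunday, so Saturdays fall on 7, 14, 21, 28; the last is September 28.
Daylight saving runs 19 April – 28 September; April 13, 2030 is outside that window, so Mirove Republic is on standard time at UTC+01:00.
09:45 Mirove Republic − 1h = 08:45 UTC.
1 October 2029 is a Monday, so the first Sunday is October 7.
1 March 2030 is a Friday, so the first Monday is March 4.
At the standard offset (UTC−09:00), 08:45 UTC − 9h = 23:45 Ardove standard time (rolling into the previous day, 12 April 2030).
The standard-time date in Ardove, April 12, 2030, is outside the daylight-saving period (7 October 2029 – 4 March 2030), so Ardove is on standard time, UTC−09:00.
08:45 UTC − 9h = 23:45 Ardove (rolling into the previous day, 12 April 2030).

23:45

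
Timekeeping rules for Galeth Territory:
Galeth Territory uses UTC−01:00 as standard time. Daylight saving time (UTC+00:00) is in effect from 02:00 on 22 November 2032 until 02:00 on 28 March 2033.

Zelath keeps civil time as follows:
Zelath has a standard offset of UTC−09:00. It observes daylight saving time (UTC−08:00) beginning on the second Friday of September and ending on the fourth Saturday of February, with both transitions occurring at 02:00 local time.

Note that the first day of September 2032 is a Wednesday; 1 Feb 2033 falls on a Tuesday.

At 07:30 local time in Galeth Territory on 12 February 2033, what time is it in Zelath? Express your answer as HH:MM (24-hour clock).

23:30

Daylight saving runs 22 November 2032 – 28 March 2033; 12 February 2033 is inside that window, so Galeth Territory is at UTC+00:00.
07:30 Galeth Territory − 0h = 07:30 UTC.
1 September 2032 is a Wednesday, so the first Friday is September 3 and the second is September 10.
1 February 2033 is a Tuesday, so the first Saturday is February 5 and the fourth is February 26.
At the standard offset (UTC−09:00), 07:30 UTC − 9h = 22:30 Zelath standard time (rolling into the previous day, 11 February 2033).
The standard-time date in Zelath, 11 February 2033, lies within the daylight-saving period (10 September 2032 – 26 February 2033), so Zelath is on daylight time, UTC−08:00.
07:30 UTC − 8h = 23:30 Zelath (rolling into the previous day, 11 February 2033).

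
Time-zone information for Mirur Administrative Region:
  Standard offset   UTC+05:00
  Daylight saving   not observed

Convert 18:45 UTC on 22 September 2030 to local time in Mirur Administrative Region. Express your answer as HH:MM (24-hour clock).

23:45

Mirur Administrative Region stays on UTC+05:00 all year.
18:45 UTC + 5h = 23:45 local.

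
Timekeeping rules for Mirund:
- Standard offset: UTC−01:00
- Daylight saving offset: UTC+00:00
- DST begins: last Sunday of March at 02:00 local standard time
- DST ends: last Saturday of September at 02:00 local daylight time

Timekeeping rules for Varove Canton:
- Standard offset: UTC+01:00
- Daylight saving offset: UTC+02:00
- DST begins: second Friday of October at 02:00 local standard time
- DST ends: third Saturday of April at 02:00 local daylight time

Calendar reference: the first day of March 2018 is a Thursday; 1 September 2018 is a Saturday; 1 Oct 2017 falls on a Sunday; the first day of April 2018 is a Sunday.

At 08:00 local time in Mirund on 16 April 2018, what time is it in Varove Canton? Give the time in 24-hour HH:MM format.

1 March 2018 is a Thursday, so Sundays fall on 4, 11, 18, 25; the last is March 25.
1 September 2018 is a Saturday, so Saturdays fall on 1, 8, 15, 22, 29; the last is September 29.
16 April 2018 lies within the daylight-saving period (25 March – 29 September), so Mirund is on daylight time, UTC+00:00.
08:00 Mirund − 0h = 08:00 UTC.
1 October 2017 is a Sunday, so the first Friday is October 6 and the second is October 13.
1 April 2018 is a Sunday, so the first Saturday is April 7 and the third is April 21.
At the standard offset (UTC+01:00), 08:00 UTC + 1h = 09:00 Varove Canton standard time.
The standard-time date in Varove Canton, 16 April 2018, falls between 13 October 2017 and 21 April 2018, so daylight saving is in effect and Varove Canton is at UTC+02:00.
08:00 UTC + 2h = 10:00 Varove Canton.

10:00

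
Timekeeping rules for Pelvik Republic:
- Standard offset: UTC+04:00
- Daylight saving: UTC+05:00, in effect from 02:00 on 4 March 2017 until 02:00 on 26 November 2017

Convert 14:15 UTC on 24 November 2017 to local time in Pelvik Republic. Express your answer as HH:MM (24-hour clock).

At the standard offset (UTC+04:00), 14:15 UTC + 4h = 18:15 Pelvik Republic standard time.
The standard-time date in Pelvik Republic, 24 November 2017, lies within the daylight-saving period (4 March – 26 November), so Pelvik Republic is on daylight time, UTC+05:00.
14:15 UTC + 5h = 19:15 local.

19:15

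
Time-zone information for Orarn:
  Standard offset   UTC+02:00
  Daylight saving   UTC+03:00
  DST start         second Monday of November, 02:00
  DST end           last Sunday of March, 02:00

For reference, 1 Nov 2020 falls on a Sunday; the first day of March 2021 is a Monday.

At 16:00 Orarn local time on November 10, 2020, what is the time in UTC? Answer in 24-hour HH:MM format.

1 November 2020 is a Sunday, so the first Monday is November 2 and the second is November 9.
1 March 2021 is a Monday, so Sundays fall on 7, 14, 21, 28; the last is March 28.
Daylight saving runs 9 November 2020 – 28 March 2021; November 10, 2020 is inside that window, so Orarn is at UTC+03:00.
16:00 local − 3h = 13:00 UTC.

13:00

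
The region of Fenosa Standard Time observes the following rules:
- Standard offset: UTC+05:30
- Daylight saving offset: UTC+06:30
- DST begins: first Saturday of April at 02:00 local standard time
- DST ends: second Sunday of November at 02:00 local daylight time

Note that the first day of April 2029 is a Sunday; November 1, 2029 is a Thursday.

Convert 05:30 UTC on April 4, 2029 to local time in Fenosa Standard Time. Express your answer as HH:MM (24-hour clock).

11:00

1 April 2029 is a Sunday, so the first Saturday is April 7.
1 November 2029 is a Thursday, so the first Sunday is November 4 and the second is November 11.
At the standard offset (UTC+05:30), 05:30 UTC + 5h30m = 11:00 Fenosa Standard Time standard time.
The standard-time date in Fenosa Standard Time, April 4, 2029, does not fall between 7 April and 11 November, so daylight saving is not in effect and Fenosa Standard Time is at UTC+05:30.
05:30 UTC + 5h30m = 11:00 local.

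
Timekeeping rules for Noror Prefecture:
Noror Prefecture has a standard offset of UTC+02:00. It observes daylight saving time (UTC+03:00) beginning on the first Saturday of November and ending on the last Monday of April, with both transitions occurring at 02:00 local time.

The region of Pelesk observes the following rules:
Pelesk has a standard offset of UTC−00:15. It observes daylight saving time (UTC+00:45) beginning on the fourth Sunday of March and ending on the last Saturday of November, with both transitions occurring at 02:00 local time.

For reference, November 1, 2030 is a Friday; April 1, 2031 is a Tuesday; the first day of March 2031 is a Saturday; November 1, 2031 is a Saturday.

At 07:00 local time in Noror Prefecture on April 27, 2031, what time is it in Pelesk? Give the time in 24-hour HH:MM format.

1 November 2030 is a Friday, so the first Saturday is November 2.
1 April 2031 is a Tuesday, so Mondays fall on 7, 14, 21, 28; the last is April 28.
Daylight saving runs 2 November 2030 – 28 April 2031; April 27, 2031 is inside that window, so Noror Prefecture is at UTC+03:00.
07:00 Noror Prefecture − 3h = 04:00 UTC.
1 March 2031 is a Saturday, so the first Sunday is March 2 and the fourth is March 23.
1 November 2031 is a Saturday, so Saturdays fall on 1, 8, 15, 22, 29; the last is November 29.
At the standard offset (UTC−00:15), 04:00 UTC − 0h15m = 03:45 Pelesk standard time.
Daylight saving runs 23 March – 29 November; the standard-time date in Pelesk, April 27, 2031, is inside that window, so Pelesk is at UTC+00:45.
04:00 UTC + 0h45m = 04:45 Pelesk.

04:45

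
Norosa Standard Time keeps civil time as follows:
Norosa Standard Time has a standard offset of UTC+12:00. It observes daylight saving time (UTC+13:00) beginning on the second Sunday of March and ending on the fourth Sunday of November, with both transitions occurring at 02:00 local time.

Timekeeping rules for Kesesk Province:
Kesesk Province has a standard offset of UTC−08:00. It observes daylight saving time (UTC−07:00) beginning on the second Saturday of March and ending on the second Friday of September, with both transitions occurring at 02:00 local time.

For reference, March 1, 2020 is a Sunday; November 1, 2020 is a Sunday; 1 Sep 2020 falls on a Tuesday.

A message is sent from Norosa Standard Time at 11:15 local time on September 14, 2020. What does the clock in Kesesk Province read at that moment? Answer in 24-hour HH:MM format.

14:15

1 March 2020 is a Sunday, so the first Sunday is March 1 and the second is March 8.
1 November 2020 is a Sunday, so the first Sunday is November 1 and the fourth is November 22.
September 14, 2020 lies within the daylight-saving period (8 March – 22 November), so Norosa Standard Time is on daylight time, UTC+13:00.
11:15 Norosa Standard Time − 13h = 22:15 UTC (rolling into the previous day, 13 September 2020).
1 March 2020 is a Sunday, so the first Saturday is March 7 and the second is March 14.
1 September 2020 is a Tuesday, so the first Friday is September 4 and the second is September 11.
At the standard offset (UTC−08:00), 22:15 UTC − 8h = 14:15 Kesesk Province standard time.
The standard-time date in Kesesk Province, September 13, 2020, is outside the daylight-saving period (14 March – 11 September), so Kesesk Province is on standard time, UTC−08:00.
22:15 UTC − 8h = 14:15 Kesesk Province.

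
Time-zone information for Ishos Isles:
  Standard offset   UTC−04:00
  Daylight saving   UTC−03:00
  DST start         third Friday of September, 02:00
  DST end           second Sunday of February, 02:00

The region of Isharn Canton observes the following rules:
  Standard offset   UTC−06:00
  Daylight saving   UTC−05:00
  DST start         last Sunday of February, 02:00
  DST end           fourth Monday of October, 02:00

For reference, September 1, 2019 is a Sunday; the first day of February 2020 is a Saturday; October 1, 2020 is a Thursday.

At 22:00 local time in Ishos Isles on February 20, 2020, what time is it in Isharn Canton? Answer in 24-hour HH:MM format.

20:00

1 September 2019 is a Sunday, so the first Friday is September 6 and the third is September 20.
1 February 2020 is a Saturday, so the first Sunday is February 2 and the second is February 9.
February 20, 2020 is outside the daylight-saving period (20 September 2019 – 9 February 2020), so Ishos Isles is on standard time, UTC−04:00.
22:00 Ishos Isles + 4h = 02:00 UTC (rolling into the next day, 21 February 2020).
1 February 2020 is a Saturday, so Sundays fall on 2, 9, 16, 23; the last is February 23.
1 October 2020 is a Thursday, so the first Monday is October 5 and the fourth is October 26.
At the standard offset (UTC−06:00), 02:00 UTC − 6h = 20:00 Isharn Canton standard time (rolling into the previous day, 20 February 2020).
The standard-time date in Isharn Canton, February 20, 2020, is outside the daylight-saving period (23 February – 26 October), so Isharn Canton is on standard time, UTC−06:00.
02:00 UTC − 6h = 20:00 Isharn Canton (rolling into the previous day, 20 February 2020).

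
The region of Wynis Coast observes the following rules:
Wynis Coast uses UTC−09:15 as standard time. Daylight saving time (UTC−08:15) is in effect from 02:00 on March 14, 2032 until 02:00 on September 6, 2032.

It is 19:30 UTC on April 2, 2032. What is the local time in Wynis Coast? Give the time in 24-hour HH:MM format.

At the standard offset (UTC−09:15), 19:30 UTC − 9h15m = 10:15 Wynis Coast standard time.
The standard-time date in Wynis Coast, April 2, 2032, falls between 14 March and 6 September, so daylight saving is in effect and Wynis Coast is at UTC−08:15.
19:30 UTC − 8h15m = 11:15 local.

11:15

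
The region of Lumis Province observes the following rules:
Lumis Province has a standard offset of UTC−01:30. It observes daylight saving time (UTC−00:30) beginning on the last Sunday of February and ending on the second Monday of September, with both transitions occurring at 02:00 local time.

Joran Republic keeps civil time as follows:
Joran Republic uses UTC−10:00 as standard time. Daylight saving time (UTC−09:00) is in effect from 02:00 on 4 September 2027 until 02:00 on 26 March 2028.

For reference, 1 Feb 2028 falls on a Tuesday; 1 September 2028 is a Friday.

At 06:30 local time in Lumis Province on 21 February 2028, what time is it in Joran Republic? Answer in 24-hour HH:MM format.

23:00

1 February 2028 is a Tuesday, so Sundays fall on 6, 13, 20, 27; the last is February 27.
1 September 2028 is a Friday, so the first Monday is September 4 and the second is September 11.
Daylight saving runs 27 February – 11 September; 21 February 2028 is outside that window, so Lumis Province is on standard time at UTC−01:30.
06:30 Lumis Province + 1h30m = 08:00 UTC.
At the standard offset (UTC−10:00), 08:00 UTC − 10h = 22:00 Joran Republic standard time (rolling into the previous day, 20 February 2028).
The standard-time date in Joran Republic, 20 February 2028, lies within the daylight-saving period (4 September 2027 – 26 March 2028), so Joran Republic is on daylight time, UTC−09:00.
08:00 UTC − 9h = 23:00 Joran Republic (rolling into the previous day, 20 February 2028).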